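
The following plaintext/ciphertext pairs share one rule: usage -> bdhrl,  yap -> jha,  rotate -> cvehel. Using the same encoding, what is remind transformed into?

clxpyo

The shift depends on letter class: consonant s→d is +11, but vowel u→b is +7. Vowels shift forward by 7 and consonants shift forward by 11.
On remind: r(cons)+11=c, e(vowel)+7=l, m(cons)+11=x, i(vowel)+7=p, n(cons)+11=y, d(cons)+11=o.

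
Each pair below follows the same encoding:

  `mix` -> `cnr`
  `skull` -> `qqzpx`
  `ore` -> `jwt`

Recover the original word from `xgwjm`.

The output letters match the input read backwards, each shifted +5: mix reversed is xim. Two steps: reverse the string, then apply a Caesar shift of +5.
Reversing it on xgwjm: shift back: x−5=s, g−5=b, w−5=r, j−5=e, m−5=h → sbreh; then reverse → herbs.

herbs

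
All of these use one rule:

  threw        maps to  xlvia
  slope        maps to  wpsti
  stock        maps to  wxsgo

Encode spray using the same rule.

Compare letters: t→x is +4, h→l is +4, r→v is +4 — a constant shift. Each letter is shifted forward by 4 in the alphabet (a Caesar shift of +4).
Applying it to spray: s+4=w, p+4=t, r+4=v, a+4=e, y+4=c.

wtvec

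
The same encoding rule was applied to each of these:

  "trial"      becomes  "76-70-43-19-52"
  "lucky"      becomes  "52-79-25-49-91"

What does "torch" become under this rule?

76-61-70-25-40

With a=1..z=26, the number is 3·pos + 16.
For torch: t=20→76, o=15→61, r=18→70, c=3→25, h=8→40.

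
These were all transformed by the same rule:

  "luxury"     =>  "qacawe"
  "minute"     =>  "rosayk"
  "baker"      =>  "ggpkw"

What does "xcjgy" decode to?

sweat

The shifts repeat in a cycle of length 2: positions 0,1,… shift by +5, +6, then the pattern repeats.
Undoing it on xcjgy: x−5=s, c−6=w, j−5=e, g−6=a, y−5=t.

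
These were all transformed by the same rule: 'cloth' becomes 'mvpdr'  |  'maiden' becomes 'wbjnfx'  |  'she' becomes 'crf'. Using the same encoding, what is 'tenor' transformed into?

dfxpb

The shift depends on letter class: consonant c→m is +10, but vowel o→p is +1. Two shifts are in play — +1 for a/e/i/o/u, +10 for every other letter.
For tenor: t(cons)+10=d, e(vowel)+1=f, n(cons)+10=x, o(vowel)+1=p, r(cons)+10=b.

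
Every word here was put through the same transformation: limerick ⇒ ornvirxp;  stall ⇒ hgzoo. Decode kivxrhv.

precise

Each letter is replaced by its mirror in the alphabet: a↔z, b↔y, c↔x, and so on (the Atbash cipher).
Reversing it on kivxrhv: k↔p, i↔r, v↔e, x↔c, r↔i, h↔s, v↔e.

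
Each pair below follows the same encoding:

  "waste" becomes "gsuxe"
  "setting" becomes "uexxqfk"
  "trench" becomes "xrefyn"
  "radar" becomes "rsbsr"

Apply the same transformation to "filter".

hqzxer

w(22)→g(6) and a(0)→s(18) fit y≡3x+18 (mod 26); the inverse of 3 mod 26 is 9. Treating letters as 0–25, the rule is x ↦ 3x + 18 (mod 26).
On filter: f(5)→3·5+18≡7=h; i(8)→3·8+18≡16=q; l(11)→3·11+18≡25=z; t(19)→3·19+18≡23=x; e(4)→3·4+18≡4=e; r(17)→3·17+18≡17=r (all mod 26).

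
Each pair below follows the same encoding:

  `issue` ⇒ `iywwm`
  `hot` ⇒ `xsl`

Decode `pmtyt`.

pupil

The output letters match the input read backwards, each shifted +4: issue reversed is eussi. The word is reversed, then every letter is shifted forward by 4.
Undoing it on pmtyt: shift back: p−4=l, m−4=i, t−4=p, y−4=u, t−4=p → lipup; then reverse → pupil.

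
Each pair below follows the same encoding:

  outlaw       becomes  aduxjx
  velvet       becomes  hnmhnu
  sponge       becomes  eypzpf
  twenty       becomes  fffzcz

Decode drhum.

rigid

Shifts by position in outlaw: pos 0: o→a (+12), pos 1: u→d (+9), pos 2: t→u (+1), pos 3: l→x (+12), pos 4: a→j (+9), pos 5: w→x (+1) — repeating every 3. It's a Vigenère-style cipher with numeric key [12,9,1]: position i shifts by key[i mod 3].
Decoding drhum: d−12=r, r−9=i, h−1=g, u−12=i, m−9=d.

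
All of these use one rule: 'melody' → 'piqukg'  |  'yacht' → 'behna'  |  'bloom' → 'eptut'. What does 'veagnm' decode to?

savage

In melody: m→p is +3, e→i is +4, l→q is +5, o→u is +6 — the shift increases by 1 each position. Each letter shifts forward by (position + 3), i.e. 3, 4, 5, … — the shift grows by one for each successive letter.
Reversing it on veagnm: v−3=s, e−4=a, a−5=v, g−6=a, n−7=g, m−8=e.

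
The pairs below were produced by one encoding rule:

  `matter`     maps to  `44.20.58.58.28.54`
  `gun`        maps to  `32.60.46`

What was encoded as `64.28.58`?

wet

The formula is n = 2×(alphabet index, a=1) + 18.
Reversing it on 64.28.58: 64→(64−18)÷2=23=w, 28→(28−18)÷2=5=e, 58→(58−18)÷2=20=t.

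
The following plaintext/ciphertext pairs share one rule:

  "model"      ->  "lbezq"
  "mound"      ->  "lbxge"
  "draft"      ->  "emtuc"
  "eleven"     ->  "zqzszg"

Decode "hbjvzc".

socket

Treating letters as 0–25, the rule is x ↦ 21x + 19 (mod 26).
Undoing it on hbjvzc: h(7)→5·(7−19)≡18=s; b(1)→5·(1−19)≡14=o; j(9)→5·(9−19)≡2=c; v(21)→5·(21−19)≡10=k; z(25)→5·(25−19)≡4=e; c(2)→5·(2−19)≡19=t (all mod 26).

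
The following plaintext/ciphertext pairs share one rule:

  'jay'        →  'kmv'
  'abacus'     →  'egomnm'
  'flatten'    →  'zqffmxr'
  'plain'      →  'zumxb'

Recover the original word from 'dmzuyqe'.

seminar

The output letters match the input read backwards, each shifted +12: jay reversed is yaj. Two steps: reverse the string, then apply a Caesar shift of +12.
Undoing it on dmzuyqe: shift back: d−12=r, m−12=a, z−12=n, u−12=i, y−12=m, q−12=e, e−12=s → ranimes; then reverse → seminar.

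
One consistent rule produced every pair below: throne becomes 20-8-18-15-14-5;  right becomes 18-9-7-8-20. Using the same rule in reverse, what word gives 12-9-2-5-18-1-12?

liberal

t is letter #20 and maps to 20: an offset of 0. Letters become their 1-indexed alphabet positions: a=1 … z=26.
Reversing it on 12-9-2-5-18-1-12: 12=l, 9=i, 2=b, 5=e, 18=r, 1=a, 12=l.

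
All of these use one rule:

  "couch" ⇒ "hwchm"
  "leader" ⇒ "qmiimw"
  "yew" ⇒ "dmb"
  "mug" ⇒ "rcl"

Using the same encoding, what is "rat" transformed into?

wiy

The rule splits by letter class: vowels +8, consonants +5.
For rat: r(cons)+5=w, a(vowel)+8=i, t(cons)+5=y.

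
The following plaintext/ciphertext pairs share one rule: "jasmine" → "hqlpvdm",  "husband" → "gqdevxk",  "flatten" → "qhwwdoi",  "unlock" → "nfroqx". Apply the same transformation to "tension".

qrlvqhw

The output letters match the input read backwards, each shifted +3: jasmine reversed is enimsaj. Two steps: reverse the string, then apply a Caesar shift of +3.
On tension: reverse → noisnet; then shift: n+3=q, o+3=r, i+3=l, s+3=v, n+3=q, e+3=h, t+3=w.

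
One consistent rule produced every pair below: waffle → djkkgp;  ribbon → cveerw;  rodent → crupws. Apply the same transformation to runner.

w(22)→d(3) and a(0)→j(9) fit y≡21x+9 (mod 26); the inverse of 21 mod 26 is 5. Treating letters as 0–25, the rule is x ↦ 21x + 9 (mod 26).
On runner: r(17)→21·17+9≡2=c; u(20)→21·20+9≡13=n; n(13)→21·13+9≡22=w; n(13)→21·13+9≡22=w; e(4)→21·4+9≡15=p; r(17)→21·17+9≡2=c (all mod 26).

cnwwpc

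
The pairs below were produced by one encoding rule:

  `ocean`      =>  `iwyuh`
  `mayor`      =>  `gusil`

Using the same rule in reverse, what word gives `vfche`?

blink

Compare letters: o→i is +20, c→w is +20, e→y is +20 — a constant shift. This is a Caesar cipher with shift 20.
Reversing it on vfche: v−20=b, f−20=l, c−20=i, h−20=n, e−20=k.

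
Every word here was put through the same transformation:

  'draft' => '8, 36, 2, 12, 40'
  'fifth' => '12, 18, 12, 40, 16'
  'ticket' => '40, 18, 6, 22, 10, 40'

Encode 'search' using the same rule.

38, 10, 2, 36, 6, 16

d(#4)→8 and r(#18)→36: differences scale by 2, so n = 2·pos + 0. Each letter becomes 2×(its alphabet position, a=1..z=26).
Applying it to search: s=19→38, e=5→10, a=1→2, r=18→36, c=3→6, h=8→16.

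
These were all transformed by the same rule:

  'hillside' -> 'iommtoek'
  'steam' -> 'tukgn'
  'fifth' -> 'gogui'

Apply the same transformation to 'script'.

The shift depends on letter class: consonant h→i is +1, but vowel i→o is +6. Vowels shift forward by 6 and consonants shift forward by 1.
For script: s(cons)+1=t, c(cons)+1=d, r(cons)+1=s, i(vowel)+6=o, p(cons)+1=q, t(cons)+1=u.

tdsoqu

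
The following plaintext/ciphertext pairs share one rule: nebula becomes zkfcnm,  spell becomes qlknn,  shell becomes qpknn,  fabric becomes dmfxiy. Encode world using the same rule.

osxnr

n(13)→z(25) and e(4)→k(10) fit y≡19x+12 (mod 26); the inverse of 19 mod 26 is 11. Treating letters as 0–25, the rule is x ↦ 19x + 12 (mod 26).
On world: w(22)→19·22+12≡14=o; o(14)→19·14+12≡18=s; r(17)→19·17+12≡23=x; l(11)→19·11+12≡13=n; d(3)→19·3+12≡17=r (all mod 26).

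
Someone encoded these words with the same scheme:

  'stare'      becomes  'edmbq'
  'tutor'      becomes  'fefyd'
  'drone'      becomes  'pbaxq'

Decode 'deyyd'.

Shifts by position in stare: pos 0: s→e (+12), pos 1: t→d (+10), pos 2: a→m (+12), pos 3: r→b (+10) — repeating every 2. It's a Vigenère-style cipher with numeric key [12,10]: position i shifts by key[i mod 2].
Reversing it on deyyd: d−12=r, e−10=u, y−12=m, y−10=o, d−12=r.

rumor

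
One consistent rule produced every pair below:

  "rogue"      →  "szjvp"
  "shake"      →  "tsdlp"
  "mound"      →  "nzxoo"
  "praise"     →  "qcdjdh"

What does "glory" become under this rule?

Shifts by position in rogue: pos 0: r→s (+1), pos 1: o→z (+11), pos 2: g→j (+3), pos 3: u→v (+1), pos 4: e→p (+11) — repeating every 3. The shifts repeat in a cycle of length 3: positions 0,1,… shift by +1, +11, +3, then the pattern repeats.
On glory: g+1=h, l+11=w, o+3=r, r+1=s, y+11=j.

hwrsj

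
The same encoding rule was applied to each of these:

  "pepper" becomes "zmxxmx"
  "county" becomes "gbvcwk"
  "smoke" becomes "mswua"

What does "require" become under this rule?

mzqcymz

The output letters match the input read backwards, each shifted +8: pepper reversed is reppep. Read the word backwards and shift each letter +8.
Applying it to require: reverse → eriuqer; then shift: e+8=m, r+8=z, i+8=q, u+8=c, q+8=y, e+8=m, r+8=z.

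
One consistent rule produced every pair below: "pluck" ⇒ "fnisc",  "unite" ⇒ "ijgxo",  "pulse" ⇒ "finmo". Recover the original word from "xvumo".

those

p(15)→f(5) and l(11)→n(13) fit y≡11x+22 (mod 26); the inverse of 11 mod 26 is 19. Each letter's alphabet position (a=0..z=25) is mapped through 11·x+22 mod 26 — an affine cipher.
Undoing it on xvumo: x(23)→19·(23−22)≡19=t; v(21)→19·(21−22)≡7=h; u(20)→19·(20−22)≡14=o; m(12)→19·(12−22)≡18=s; o(14)→19·(14−22)≡4=e (all mod 26).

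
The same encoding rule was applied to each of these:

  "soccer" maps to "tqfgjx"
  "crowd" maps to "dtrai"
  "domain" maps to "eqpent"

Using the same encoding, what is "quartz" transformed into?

In soccer: s→t is +1, o→q is +2, c→f is +3, c→g is +4 — the shift increases by 1 each position. The shift increases by 1 at each position, starting from +1: 1, 2, 3, ….
For quartz: q+1=r, u+2=w, a+3=d, r+4=v, t+5=y, z+6=f.

rwdvyf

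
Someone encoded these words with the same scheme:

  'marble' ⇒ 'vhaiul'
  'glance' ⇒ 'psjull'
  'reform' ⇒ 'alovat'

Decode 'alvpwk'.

remind

Shifts by position in marble: pos 0: m→v (+9), pos 1: a→h (+7), pos 2: r→a (+9), pos 3: b→i (+7) — repeating every 2. It's a Vigenère-style cipher with numeric key [9,7]: position i shifts by key[i mod 2].
Undoing it on alvpwk: a−9=r, l−7=e, v−9=m, p−7=i, w−9=n, k−7=d.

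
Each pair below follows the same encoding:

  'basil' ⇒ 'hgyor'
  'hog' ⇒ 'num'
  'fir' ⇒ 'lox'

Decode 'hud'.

box

Each letter is shifted forward by 6 in the alphabet (a Caesar shift of +6).
Undoing it on hud: h−6=b, u−6=o, d−6=x.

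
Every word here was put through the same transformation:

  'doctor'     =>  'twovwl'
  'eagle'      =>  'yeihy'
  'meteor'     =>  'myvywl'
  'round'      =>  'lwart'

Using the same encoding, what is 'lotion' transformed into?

Treating letters as 0–25, the rule is x ↦ 5x + 4 (mod 26).
For lotion: l(11)→5·11+4≡7=h; o(14)→5·14+4≡22=w; t(19)→5·19+4≡21=v; i(8)→5·8+4≡18=s; o(14)→5·14+4≡22=w; n(13)→5·13+4≡17=r (all mod 26).

hwvswr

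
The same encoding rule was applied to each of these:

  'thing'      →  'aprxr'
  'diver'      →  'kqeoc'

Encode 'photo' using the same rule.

In thing: t→a is +7, h→p is +8, i→r is +9, n→x is +10 — the shift increases by 1 each position. Each letter shifts forward by (position + 7), i.e. 7, 8, 9, … — the shift grows by one for each successive letter.
Applying it to photo: p+7=w, h+8=p, o+9=x, t+10=d, o+11=z.

wpxdz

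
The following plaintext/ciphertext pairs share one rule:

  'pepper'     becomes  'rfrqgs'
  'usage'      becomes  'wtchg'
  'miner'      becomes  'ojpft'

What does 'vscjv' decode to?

Shifts by position in pepper: pos 0: p→r (+2), pos 1: e→f (+1), pos 2: p→r (+2), pos 3: p→q (+1) — repeating every 2. It's a Vigenère-style cipher with numeric key [2,1]: position i shifts by key[i mod 2].
Reversing it on vscjv: v−2=t, s−1=r, c−2=a, j−1=i, v−2=t.

trait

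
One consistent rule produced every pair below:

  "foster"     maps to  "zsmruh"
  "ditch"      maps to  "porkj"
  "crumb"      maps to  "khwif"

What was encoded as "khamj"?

f(5)→z(25) and o(14)→s(18) fit y≡5x+0 (mod 26); the inverse of 5 mod 26 is 21. This is an affine cipher: with a=0,…,z=25, each position x becomes (5x+0) mod 26.
Reversing it on khamj: k(10)→21·(10−0)≡2=c; h(7)→21·(7−0)≡17=r; a(0)→21·(0−0)≡0=a; m(12)→21·(12−0)≡18=s; j(9)→21·(9−0)≡7=h (all mod 26).

crash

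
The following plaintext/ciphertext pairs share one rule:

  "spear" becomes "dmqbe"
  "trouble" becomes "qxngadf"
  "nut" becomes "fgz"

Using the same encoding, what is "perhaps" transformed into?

Two steps: reverse the string, then apply a Caesar shift of +12.
Applying it to perhaps: reverse → spahrep; then shift: s+12=e, p+12=b, a+12=m, h+12=t, r+12=d, e+12=q, p+12=b.

ebmtdqb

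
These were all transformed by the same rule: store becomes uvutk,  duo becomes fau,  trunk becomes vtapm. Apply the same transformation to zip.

bor

The shift depends on letter class: consonant s→u is +2, but vowel o→u is +6. The rule splits by letter class: vowels +6, consonants +2.
For zip: z(cons)+2=b, i(vowel)+6=o, p(cons)+2=r.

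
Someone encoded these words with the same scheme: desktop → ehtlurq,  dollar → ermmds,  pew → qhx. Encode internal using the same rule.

louhsodm

The shift depends on letter class: consonant d→e is +1, but vowel e→h is +3. Two shifts are in play — +3 for a/e/i/o/u, +1 for every other letter.
Applying it to internal: i(vowel)+3=l, n(cons)+1=o, t(cons)+1=u, e(vowel)+3=h, r(cons)+1=s, n(cons)+1=o, a(vowel)+3=d, l(cons)+1=m.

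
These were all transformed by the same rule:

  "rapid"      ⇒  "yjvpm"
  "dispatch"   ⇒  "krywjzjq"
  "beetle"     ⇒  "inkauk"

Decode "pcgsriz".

Shifts by position in rapid: pos 0: r→y (+7), pos 1: a→j (+9), pos 2: p→v (+6), pos 3: i→p (+7), pos 4: d→m (+9) — repeating every 3. The shifts repeat in a cycle of length 3: positions 0,1,… shift by +7, +9, +6, then the pattern repeats.
Undoing it on pcgsriz: p−7=i, c−9=t, g−6=a, s−7=l, r−9=i, i−6=c, z−7=s.

italics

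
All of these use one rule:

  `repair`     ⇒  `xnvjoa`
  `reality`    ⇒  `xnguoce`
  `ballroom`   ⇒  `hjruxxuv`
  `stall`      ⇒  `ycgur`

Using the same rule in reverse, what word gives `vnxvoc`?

It's a Vigenère-style cipher with numeric key [6,9]: position i shifts by key[i mod 2].
Decoding vnxvoc: v−6=p, n−9=e, x−6=r, v−9=m, o−6=i, c−9=t.

permit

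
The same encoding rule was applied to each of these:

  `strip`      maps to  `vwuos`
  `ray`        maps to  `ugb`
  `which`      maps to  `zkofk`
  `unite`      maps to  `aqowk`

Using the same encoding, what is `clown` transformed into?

Vowels shift forward by 6 and consonants shift forward by 3.
On clown: c(cons)+3=f, l(cons)+3=o, o(vowel)+6=u, w(cons)+3=z, n(cons)+3=q.

fouzq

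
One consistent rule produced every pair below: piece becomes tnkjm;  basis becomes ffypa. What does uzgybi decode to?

Each letter shifts forward by (position + 4), i.e. 4, 5, 6, … — the shift grows by one for each successive letter.
Decoding uzgybi: u−4=q, z−5=u, g−6=a, y−7=r, b−8=t, i−9=z.

quartz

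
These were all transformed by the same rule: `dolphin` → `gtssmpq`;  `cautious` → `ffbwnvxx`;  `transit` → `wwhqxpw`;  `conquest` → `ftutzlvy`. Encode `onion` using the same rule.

Shifts by position in dolphin: pos 0: d→g (+3), pos 1: o→t (+5), pos 2: l→s (+7), pos 3: p→s (+3), pos 4: h→m (+5), pos 5: i→p (+7) — repeating every 3. It's a Vigenère-style cipher with numeric key [3,5,7]: position i shifts by key[i mod 3].
For onion: o+3=r, n+5=s, i+7=p, o+3=r, n+5=s.

rsprs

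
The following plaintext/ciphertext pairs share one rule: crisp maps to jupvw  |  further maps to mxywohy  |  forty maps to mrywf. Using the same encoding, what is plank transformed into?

The shifts repeat in a cycle of length 2: positions 0,1,… shift by +7, +3, then the pattern repeats.
For plank: p+7=w, l+3=o, a+7=h, n+3=q, k+7=r.

wohqr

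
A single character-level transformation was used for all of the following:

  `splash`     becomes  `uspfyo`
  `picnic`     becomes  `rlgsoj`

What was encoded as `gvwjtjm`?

In splash: s→u is +2, p→s is +3, l→p is +4, a→f is +5 — the shift increases by 1 each position. The shift increases by 1 at each position, starting from +2: 2, 3, 4, ….
Undoing it on gvwjtjm: g−2=e, v−3=s, w−4=s, j−5=e, t−6=n, j−7=c, m−8=e.

essence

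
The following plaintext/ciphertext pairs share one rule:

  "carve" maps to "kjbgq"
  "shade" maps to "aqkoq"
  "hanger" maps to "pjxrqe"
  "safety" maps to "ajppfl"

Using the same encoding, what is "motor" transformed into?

In carve: c→k is +8, a→j is +9, r→b is +10, v→g is +11 — the shift increases by 1 each position. Letter i (0-indexed) is shifted by i+8, so successive shifts are 8, 9, 10, ….
For motor: m+8=u, o+9=x, t+10=d, o+11=z, r+12=d.

uxdzd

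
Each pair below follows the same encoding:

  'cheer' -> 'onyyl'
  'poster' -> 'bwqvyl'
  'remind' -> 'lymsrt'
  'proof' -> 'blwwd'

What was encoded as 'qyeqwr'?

c(2)→o(14) and h(7)→n(13) fit y≡5x+4 (mod 26); the inverse of 5 mod 26 is 21. Treating letters as 0–25, the rule is x ↦ 5x + 4 (mod 26).
Reversing it on qyeqwr: q(16)→21·(16−4)≡18=s; y(24)→21·(24−4)≡4=e; e(4)→21·(4−4)≡0=a; q(16)→21·(16−4)≡18=s; w(22)→21·(22−4)≡14=o; r(17)→21·(17−4)≡13=n (all mod 26).

season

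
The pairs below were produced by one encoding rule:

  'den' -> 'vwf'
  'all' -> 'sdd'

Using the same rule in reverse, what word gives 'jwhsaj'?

repair

Compare letters: d→v is +18, e→w is +18, n→f is +18 — a constant shift. Each letter is shifted forward by 18 in the alphabet (a Caesar shift of +18).
Reversing it on jwhsaj: j−18=r, w−18=e, h−18=p, s−18=a, a−18=i, j−18=r.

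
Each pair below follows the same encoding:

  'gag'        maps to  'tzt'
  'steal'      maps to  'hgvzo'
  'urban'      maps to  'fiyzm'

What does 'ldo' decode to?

owl

Each pair mirrors across the alphabet (g↔t, a↔z, g↔t): positions sum to 25. Letters are reflected about the middle of the alphabet (position → 25−position): Atbash.
Decoding ldo: l↔o, d↔w, o↔l.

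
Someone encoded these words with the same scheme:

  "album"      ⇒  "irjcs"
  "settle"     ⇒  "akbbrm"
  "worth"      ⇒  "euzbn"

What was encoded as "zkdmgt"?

reveal

It's a Vigenère-style cipher with numeric key [8,6,8]: position i shifts by key[i mod 3].
Decoding zkdmgt: z−8=r, k−6=e, d−8=v, m−8=e, g−6=a, t−8=l.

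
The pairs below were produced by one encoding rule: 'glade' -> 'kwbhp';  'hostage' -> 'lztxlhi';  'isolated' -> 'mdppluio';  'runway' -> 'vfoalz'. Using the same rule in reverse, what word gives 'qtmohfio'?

The shifts repeat in a cycle of length 3: positions 0,1,… shift by +4, +11, +1, then the pattern repeats.
Undoing it on qtmohfio: q−4=m, t−11=i, m−1=l, o−4=k, h−11=w, f−1=e, i−4=e, o−11=d.

milkweed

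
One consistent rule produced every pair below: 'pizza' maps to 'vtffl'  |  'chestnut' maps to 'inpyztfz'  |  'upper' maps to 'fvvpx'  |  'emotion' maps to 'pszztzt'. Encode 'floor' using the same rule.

lrzzx

Vowels shift forward by 11 and consonants shift forward by 6.
For floor: f(cons)+6=l, l(cons)+6=r, o(vowel)+11=z, o(vowel)+11=z, r(cons)+6=x.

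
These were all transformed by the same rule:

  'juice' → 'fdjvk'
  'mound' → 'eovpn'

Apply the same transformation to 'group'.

The output letters match the input read backwards, each shifted +1: juice reversed is eciuj. Two steps: reverse the string, then apply a Caesar shift of +1.
Applying it to group: reverse → puorg; then shift: p+1=q, u+1=v, o+1=p, r+1=s, g+1=h.

qvpsh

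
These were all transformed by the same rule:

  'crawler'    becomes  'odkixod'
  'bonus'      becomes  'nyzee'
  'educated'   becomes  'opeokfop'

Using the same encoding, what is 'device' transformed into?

pohsoo

Two shifts are in play — +10 for a/e/i/o/u, +12 for every other letter.
Applying it to device: d(cons)+12=p, e(vowel)+10=o, v(cons)+12=h, i(vowel)+10=s, c(cons)+12=o, e(vowel)+10=o.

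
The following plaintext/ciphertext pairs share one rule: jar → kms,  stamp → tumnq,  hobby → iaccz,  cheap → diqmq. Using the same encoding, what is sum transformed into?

tgn

The shift depends on letter class: consonant j→k is +1, but vowel a→m is +12. Two shifts are in play — +12 for a/e/i/o/u, +1 for every other letter.
Applying it to sum: s(cons)+1=t, u(vowel)+12=g, m(cons)+1=n.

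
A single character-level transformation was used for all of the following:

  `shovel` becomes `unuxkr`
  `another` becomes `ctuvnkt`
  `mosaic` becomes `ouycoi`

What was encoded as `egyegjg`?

Shifts by position in shovel: pos 0: s→u (+2), pos 1: h→n (+6), pos 2: o→u (+6), pos 3: v→x (+2), pos 4: e→k (+6), pos 5: l→r (+6) — repeating every 3. The shifts repeat in a cycle of length 3: positions 0,1,… shift by +2, +6, +6, then the pattern repeats.
Reversing it on egyegjg: e−2=c, g−6=a, y−6=s, e−2=c, g−6=a, j−6=d, g−2=e.

cascade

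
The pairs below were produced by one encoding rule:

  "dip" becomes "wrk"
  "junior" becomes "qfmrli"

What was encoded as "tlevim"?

Each pair mirrors across the alphabet (d↔w, i↔r, p↔k): positions sum to 25. This is the alphabet-reversal cipher (Atbash): a becomes z, b becomes y, etc.
Undoing it on tlevim: t↔g, l↔o, e↔v, v↔e, i↔r, m↔n.

govern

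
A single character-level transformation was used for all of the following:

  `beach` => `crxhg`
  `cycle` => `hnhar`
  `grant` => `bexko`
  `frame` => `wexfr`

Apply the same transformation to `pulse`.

utajr

b(1)→c(2) and e(4)→r(17) fit y≡5x+23 (mod 26); the inverse of 5 mod 26 is 21. This is an affine cipher: with a=0,…,z=25, each position x becomes (5x+23) mod 26.
On pulse: p(15)→5·15+23≡20=u; u(20)→5·20+23≡19=t; l(11)→5·11+23≡0=a; s(18)→5·18+23≡9=j; e(4)→5·4+23≡17=r (all mod 26).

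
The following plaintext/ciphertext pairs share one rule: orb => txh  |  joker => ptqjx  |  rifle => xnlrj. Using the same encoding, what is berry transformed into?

The shift depends on letter class: consonant r→x is +6, but vowel o→t is +5. Two shifts are in play — +5 for a/e/i/o/u, +6 for every other letter.
For berry: b(cons)+6=h, e(vowel)+5=j, r(cons)+6=x, r(cons)+6=x, y(cons)+6=e.

hjxxe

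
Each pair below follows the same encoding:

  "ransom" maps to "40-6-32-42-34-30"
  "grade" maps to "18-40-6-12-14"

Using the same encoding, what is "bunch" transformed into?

r(#18)→40 and a(#1)→6: differences scale by 2, so n = 2·pos + 4. Each letter becomes 2×(its alphabet position, a=1..z=26) + 4.
On bunch: b=2→8, u=21→46, n=14→32, c=3→10, h=8→20.

8-46-32-10-20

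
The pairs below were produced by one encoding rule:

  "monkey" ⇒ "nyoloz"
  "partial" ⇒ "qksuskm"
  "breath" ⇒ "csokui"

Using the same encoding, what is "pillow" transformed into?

qsmmyx

The shift depends on letter class: consonant m→n is +1, but vowel o→y is +10. The rule splits by letter class: vowels +10, consonants +1.
On pillow: p(cons)+1=q, i(vowel)+10=s, l(cons)+1=m, l(cons)+1=m, o(vowel)+10=y, w(cons)+1=x.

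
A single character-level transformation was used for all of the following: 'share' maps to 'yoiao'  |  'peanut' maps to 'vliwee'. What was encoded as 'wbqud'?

In share: s→y is +6, h→o is +7, a→i is +8, r→a is +9 — the shift increases by 1 each position. Each letter shifts forward by (position + 6), i.e. 6, 7, 8, … — the shift grows by one for each successive letter.
Decoding wbqud: w−6=q, b−7=u, q−8=i, u−9=l, d−10=t.

quilt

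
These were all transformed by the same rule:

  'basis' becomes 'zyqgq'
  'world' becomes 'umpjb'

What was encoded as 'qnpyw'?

spray

Compare letters: b→z is +24, a→y is +24, s→q is +24 — a constant shift. Every letter moves 24 places later in the alphabet, wrapping around z→a.
Reversing it on qnpyw: q−24=s, n−24=p, p−24=r, y−24=a, w−24=y.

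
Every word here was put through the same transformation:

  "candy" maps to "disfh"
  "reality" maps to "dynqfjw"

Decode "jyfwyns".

The output letters match the input read backwards, each shifted +5: candy reversed is ydnac. Read the word backwards and shift each letter +5.
Decoding jyfwyns: shift back: j−5=e, y−5=t, f−5=a, w−5=r, y−5=t, n−5=i, s−5=n → etartin; then reverse → nitrate.

nitrate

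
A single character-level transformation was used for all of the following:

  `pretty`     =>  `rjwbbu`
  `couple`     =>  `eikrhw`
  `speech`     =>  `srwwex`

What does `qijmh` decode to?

This is an affine cipher: with a=0,…,z=25, each position x becomes (9x+12) mod 26.
Undoing it on qijmh: q(16)→3·(16−12)≡12=m; i(8)→3·(8−12)≡14=o; j(9)→3·(9−12)≡17=r; m(12)→3·(12−12)≡0=a; h(7)→3·(7−12)≡11=l (all mod 26).

moral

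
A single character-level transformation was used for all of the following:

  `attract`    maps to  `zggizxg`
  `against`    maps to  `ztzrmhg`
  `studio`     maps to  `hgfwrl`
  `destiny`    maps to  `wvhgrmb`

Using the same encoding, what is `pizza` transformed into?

a(0)→z(25) and t(19)→g(6) fit y≡25x+25 (mod 26); the inverse of 25 mod 26 is 25. Treating letters as 0–25, the rule is x ↦ 25x + 25 (mod 26).
On pizza: p(15)→25·15+25≡10=k; i(8)→25·8+25≡17=r; z(25)→25·25+25≡0=a; z(25)→25·25+25≡0=a; a(0)→25·0+25≡25=z (all mod 26).

kraaz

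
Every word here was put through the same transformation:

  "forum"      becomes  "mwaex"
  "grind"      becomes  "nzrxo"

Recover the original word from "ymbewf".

Letter i (0-indexed) is shifted by i+7, so successive shifts are 7, 8, 9, ….
Reversing it on ymbewf: y−7=r, m−8=e, b−9=s, e−10=u, w−11=l, f−12=t.

result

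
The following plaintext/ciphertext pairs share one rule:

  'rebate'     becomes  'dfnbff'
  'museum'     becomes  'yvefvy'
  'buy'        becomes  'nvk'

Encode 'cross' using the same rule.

The shift depends on letter class: consonant r→d is +12, but vowel e→f is +1. Vowels shift forward by 1 and consonants shift forward by 12.
On cross: c(cons)+12=o, r(cons)+12=d, o(vowel)+1=p, s(cons)+12=e, s(cons)+12=e.

odpee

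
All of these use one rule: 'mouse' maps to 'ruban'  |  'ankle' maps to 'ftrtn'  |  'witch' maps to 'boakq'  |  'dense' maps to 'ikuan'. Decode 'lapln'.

guide

In mouse: m→r is +5, o→u is +6, u→b is +7, s→a is +8 — the shift increases by 1 each position. Letter i (0-indexed) is shifted by i+5, so successive shifts are 5, 6, 7, ….
Reversing it on lapln: l−5=g, a−6=u, p−7=i, l−8=d, n−9=e.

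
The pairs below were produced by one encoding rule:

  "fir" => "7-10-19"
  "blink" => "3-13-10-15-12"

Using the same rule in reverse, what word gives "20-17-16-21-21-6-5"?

f is letter #6 and maps to 7: an offset of 1. The number is (letter's place in the alphabet, a=1) + 1.
Reversing it on 20-17-16-21-21-6-5: 20→(20−1)÷1=19=s, 17→(17−1)÷1=16=p, 16→(16−1)÷1=15=o, 21→(21−1)÷1=20=t, 21→(21−1)÷1=20=t, 6→(6−1)÷1=5=e, 5→(5−1)÷1=4=d.

spotted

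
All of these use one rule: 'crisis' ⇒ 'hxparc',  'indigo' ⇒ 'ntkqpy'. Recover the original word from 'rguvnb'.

manner

In crisis: c→h is +5, r→x is +6, i→p is +7, s→a is +8 — the shift increases by 1 each position. The shift increases by 1 at each position, starting from +5: 5, 6, 7, ….
Undoing it on rguvnb: r−5=m, g−6=a, u−7=n, v−8=n, n−9=e, b−10=r.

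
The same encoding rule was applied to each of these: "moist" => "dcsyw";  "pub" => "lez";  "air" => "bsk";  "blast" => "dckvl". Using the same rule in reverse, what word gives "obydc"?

The output letters match the input read backwards, each shifted +10: moist reversed is tsiom. Two steps: reverse the string, then apply a Caesar shift of +10.
Reversing it on obydc: shift back: o−10=e, b−10=r, y−10=o, d−10=t, c−10=s → erots; then reverse → store.

store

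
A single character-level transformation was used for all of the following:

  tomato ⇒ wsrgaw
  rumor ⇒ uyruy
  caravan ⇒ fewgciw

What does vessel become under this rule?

yixylt

In tomato: t→w is +3, o→s is +4, m→r is +5, a→g is +6 — the shift increases by 1 each position. Letter i (0-indexed) is shifted by i+3, so successive shifts are 3, 4, 5, ….
For vessel: v+3=y, e+4=i, s+5=x, s+6=y, e+7=l, l+8=t.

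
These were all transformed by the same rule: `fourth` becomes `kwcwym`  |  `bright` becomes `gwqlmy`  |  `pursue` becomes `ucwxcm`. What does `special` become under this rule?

xumhqiq

The shift depends on letter class: consonant f→k is +5, but vowel o→w is +8. Vowels shift forward by 8 and consonants shift forward by 5.
For special: s(cons)+5=x, p(cons)+5=u, e(vowel)+8=m, c(cons)+5=h, i(vowel)+8=q, a(vowel)+8=i, l(cons)+5=q.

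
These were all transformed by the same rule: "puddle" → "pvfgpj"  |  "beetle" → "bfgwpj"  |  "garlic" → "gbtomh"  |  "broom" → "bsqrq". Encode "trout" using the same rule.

tsqxx

In puddle: p→p is +0, u→v is +1, d→f is +2, d→g is +3 — the shift increases by 1 each position. Letter i (0-indexed) is shifted by i+0, so successive shifts are 0, 1, 2, ….
Applying it to trout: t+0=t, r+1=s, o+2=q, u+3=x, t+4=x.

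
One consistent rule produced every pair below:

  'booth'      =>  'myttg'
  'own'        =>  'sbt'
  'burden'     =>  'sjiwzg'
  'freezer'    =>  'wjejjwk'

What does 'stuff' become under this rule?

kkzyx

The output letters match the input read backwards, each shifted +5: booth reversed is htoob. Two steps: reverse the string, then apply a Caesar shift of +5.
Applying it to stuff: reverse → ffuts; then shift: f+5=k, f+5=k, u+5=z, t+5=y, s+5=x.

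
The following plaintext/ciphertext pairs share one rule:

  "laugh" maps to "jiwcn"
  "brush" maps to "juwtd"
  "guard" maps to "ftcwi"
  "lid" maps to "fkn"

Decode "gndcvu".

Two steps: reverse the string, then apply a Caesar shift of +2.
Reversing it on gndcvu: shift back: g−2=e, n−2=l, d−2=b, c−2=a, v−2=t, u−2=s → elbats; then reverse → stable.

stable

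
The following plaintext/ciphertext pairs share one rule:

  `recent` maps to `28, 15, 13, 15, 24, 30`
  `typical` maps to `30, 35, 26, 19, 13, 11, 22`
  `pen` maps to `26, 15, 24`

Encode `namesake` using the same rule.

r is letter #18 and maps to 28: an offset of 10. The number is (letter's place in the alphabet, a=1) + 10.
For namesake: n=14→24, a=1→11, m=13→23, e=5→15, s=19→29, a=1→11, k=11→21, e=5→15.

24, 11, 23, 15, 29, 11, 21, 15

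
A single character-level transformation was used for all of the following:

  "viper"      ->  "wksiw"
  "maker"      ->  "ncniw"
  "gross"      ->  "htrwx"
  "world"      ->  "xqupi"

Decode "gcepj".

fable

Each letter shifts forward by (position + 1), i.e. 1, 2, 3, … — the shift grows by one for each successive letter.
Reversing it on gcepj: g−1=f, c−2=a, e−3=b, p−4=l, j−5=e.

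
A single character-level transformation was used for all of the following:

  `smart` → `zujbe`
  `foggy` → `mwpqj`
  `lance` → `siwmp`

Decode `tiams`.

The shift increases by 1 at each position, starting from +7: 7, 8, 9, ….
Decoding tiams: t−7=m, i−8=a, a−9=r, m−10=c, s−11=h.

march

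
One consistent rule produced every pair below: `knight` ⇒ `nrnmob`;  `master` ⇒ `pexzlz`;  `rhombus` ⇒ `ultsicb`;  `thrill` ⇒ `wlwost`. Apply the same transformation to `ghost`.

The shift increases by 1 at each position, starting from +3: 3, 4, 5, ….
For ghost: g+3=j, h+4=l, o+5=t, s+6=y, t+7=a.

jltya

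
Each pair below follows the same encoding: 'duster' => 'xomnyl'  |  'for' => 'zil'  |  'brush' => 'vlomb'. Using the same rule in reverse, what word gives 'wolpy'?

curve

Compare letters: d→x is +20, u→o is +20, s→m is +20 — a constant shift. Every letter moves 20 places later in the alphabet, wrapping around z→a.
Reversing it on wolpy: w−20=c, o−20=u, l−20=r, p−20=v, y−20=e.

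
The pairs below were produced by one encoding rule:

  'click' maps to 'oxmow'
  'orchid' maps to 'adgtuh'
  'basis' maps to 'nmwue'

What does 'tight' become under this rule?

fuktf

Shifts by position in click: pos 0: c→o (+12), pos 1: l→x (+12), pos 2: i→m (+4), pos 3: c→o (+12), pos 4: k→w (+12) — repeating every 3. The shifts repeat in a cycle of length 3: positions 0,1,… shift by +12, +12, +4, then the pattern repeats.
For tight: t+12=f, i+12=u, g+4=k, h+12=t, t+12=f.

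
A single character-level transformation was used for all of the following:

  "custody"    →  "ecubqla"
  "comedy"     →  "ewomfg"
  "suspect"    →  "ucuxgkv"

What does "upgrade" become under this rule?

wxizclg

Shifts by position in custody: pos 0: c→e (+2), pos 1: u→c (+8), pos 2: s→u (+2), pos 3: t→b (+8) — repeating every 2. A repeating key of period 2 is used — shifts +2, +8 over and over.
For upgrade: u+2=w, p+8=x, g+2=i, r+8=z, a+2=c, d+8=l, e+2=g.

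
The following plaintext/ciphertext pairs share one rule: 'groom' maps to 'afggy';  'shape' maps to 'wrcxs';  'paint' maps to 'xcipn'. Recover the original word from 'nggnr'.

tooth

This is an affine cipher: with a=0,…,z=25, each position x becomes (17x+2) mod 26.
Reversing it on nggnr: n(13)→23·(13−2)≡19=t; g(6)→23·(6−2)≡14=o; g(6)→23·(6−2)≡14=o; n(13)→23·(13−2)≡19=t; r(17)→23·(17−2)≡7=h (all mod 26).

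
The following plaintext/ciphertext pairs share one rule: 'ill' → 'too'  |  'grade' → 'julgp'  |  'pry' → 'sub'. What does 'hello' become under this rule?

The shift depends on letter class: consonant l→o is +3, but vowel i→t is +11. Vowels shift forward by 11 and consonants shift forward by 3.
On hello: h(cons)+3=k, e(vowel)+11=p, l(cons)+3=o, l(cons)+3=o, o(vowel)+11=z.

kpooz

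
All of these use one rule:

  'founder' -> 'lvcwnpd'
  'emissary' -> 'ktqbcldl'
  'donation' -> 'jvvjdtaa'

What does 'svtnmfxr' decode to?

molecule

In founder: f→l is +6, o→v is +7, u→c is +8, n→w is +9 — the shift increases by 1 each position. Letter i (0-indexed) is shifted by i+6, so successive shifts are 6, 7, 8, ….
Decoding svtnmfxr: s−6=m, v−7=o, t−8=l, n−9=e, m−10=c, f−11=u, x−12=l, r−13=e.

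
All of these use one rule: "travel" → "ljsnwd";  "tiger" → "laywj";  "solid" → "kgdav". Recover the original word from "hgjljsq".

portray

Each letter is shifted forward by 18 in the alphabet (a Caesar shift of +18).
Decoding hgjljsq: h−18=p, g−18=o, j−18=r, l−18=t, j−18=r, s−18=a, q−18=y.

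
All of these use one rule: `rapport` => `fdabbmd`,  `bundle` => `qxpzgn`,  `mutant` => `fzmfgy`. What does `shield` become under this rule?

pxqute

The output letters match the input read backwards, each shifted +12: rapport reversed is troppar. Two steps: reverse the string, then apply a Caesar shift of +12.
Applying it to shield: reverse → dleihs; then shift: d+12=p, l+12=x, e+12=q, i+12=u, h+12=t, s+12=e.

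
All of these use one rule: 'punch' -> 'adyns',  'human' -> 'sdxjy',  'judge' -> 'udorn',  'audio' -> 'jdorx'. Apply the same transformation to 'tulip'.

edwra

The shift depends on letter class: consonant p→a is +11, but vowel u→d is +9. Two shifts are in play — +9 for a/e/i/o/u, +11 for every other letter.
On tulip: t(cons)+11=e, u(vowel)+9=d, l(cons)+11=w, i(vowel)+9=r, p(cons)+11=a.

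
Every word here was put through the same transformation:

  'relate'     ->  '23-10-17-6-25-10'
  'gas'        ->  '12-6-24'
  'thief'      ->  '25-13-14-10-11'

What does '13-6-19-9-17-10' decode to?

handle

The number is (letter's place in the alphabet, a=1) + 5.
Decoding 13-6-19-9-17-10: 13→(13−5)÷1=8=h, 6→(6−5)÷1=1=a, 19→(19−5)÷1=14=n, 9→(9−5)÷1=4=d, 17→(17−5)÷1=12=l, 10→(10−5)÷1=5=e.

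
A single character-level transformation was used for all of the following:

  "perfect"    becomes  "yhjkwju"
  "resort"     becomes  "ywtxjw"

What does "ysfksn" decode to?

The output letters match the input read backwards, each shifted +5: perfect reversed is tcefrep. The word is reversed, then every letter is shifted forward by 5.
Reversing it on ysfksn: shift back: y−5=t, s−5=n, f−5=a, k−5=f, s−5=n, n−5=i → tnafni; then reverse → infant.

infant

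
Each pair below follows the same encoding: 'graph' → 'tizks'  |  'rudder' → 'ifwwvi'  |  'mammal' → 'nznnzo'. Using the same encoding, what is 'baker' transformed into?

Each pair mirrors across the alphabet (g↔t, r↔i, a↔z): positions sum to 25. Each letter is replaced by its mirror in the alphabet: a↔z, b↔y, c↔x, and so on (the Atbash cipher).
On baker: b↔y, a↔z, k↔p, e↔v, r↔i.

yzpvi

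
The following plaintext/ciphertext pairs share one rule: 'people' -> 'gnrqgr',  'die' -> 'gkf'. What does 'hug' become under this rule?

iwj

The output letters match the input read backwards, each shifted +2: people reversed is elpoep. The word is reversed, then every letter is shifted forward by 2.
On hug: reverse → guh; then shift: g+2=i, u+2=w, h+2=j.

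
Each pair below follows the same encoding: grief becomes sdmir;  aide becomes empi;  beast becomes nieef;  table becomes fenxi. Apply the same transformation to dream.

pdiey

The shift depends on letter class: consonant g→s is +12, but vowel i→m is +4. Two shifts are in play — +4 for a/e/i/o/u, +12 for every other letter.
Applying it to dream: d(cons)+12=p, r(cons)+12=d, e(vowel)+4=i, a(vowel)+4=e, m(cons)+12=y.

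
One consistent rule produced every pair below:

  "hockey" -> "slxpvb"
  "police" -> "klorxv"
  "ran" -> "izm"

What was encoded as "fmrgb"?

Each pair mirrors across the alphabet (h↔s, o↔l, c↔x): positions sum to 25. This is the alphabet-reversal cipher (Atbash): a becomes z, b becomes y, etc.
Reversing it on fmrgb: f↔u, m↔n, r↔i, g↔t, b↔y.

unity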